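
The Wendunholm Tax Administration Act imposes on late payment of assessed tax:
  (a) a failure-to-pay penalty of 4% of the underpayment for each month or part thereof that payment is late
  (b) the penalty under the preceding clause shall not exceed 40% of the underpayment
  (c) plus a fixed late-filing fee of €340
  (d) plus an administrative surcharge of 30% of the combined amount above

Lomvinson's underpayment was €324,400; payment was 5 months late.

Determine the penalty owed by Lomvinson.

€84,786

Accrued rate: 4% × 5 = 20%, capped at 40% → 20%
Failure-to-pay penalty: 20% of €324,400 = €64,880
Penalty before surcharge: €64,880 + €340 = €65,220
Administrative surcharge: 30% of €65,220 = €19,566
Total penalty: €65,220 + €19,566 = €84,786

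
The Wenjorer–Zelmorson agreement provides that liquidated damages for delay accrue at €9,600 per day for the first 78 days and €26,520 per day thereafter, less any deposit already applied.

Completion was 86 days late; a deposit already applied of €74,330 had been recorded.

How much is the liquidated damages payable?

€886,630

First 78 days: 78 × €9,600 = €748,800
Remaining days: (86 − 78) × €26,520 = €212,160
Accrued per-day damages: €748,800 + €212,160 = €960,960
Less deposit already applied: €960,960 − €74,330 = €886,630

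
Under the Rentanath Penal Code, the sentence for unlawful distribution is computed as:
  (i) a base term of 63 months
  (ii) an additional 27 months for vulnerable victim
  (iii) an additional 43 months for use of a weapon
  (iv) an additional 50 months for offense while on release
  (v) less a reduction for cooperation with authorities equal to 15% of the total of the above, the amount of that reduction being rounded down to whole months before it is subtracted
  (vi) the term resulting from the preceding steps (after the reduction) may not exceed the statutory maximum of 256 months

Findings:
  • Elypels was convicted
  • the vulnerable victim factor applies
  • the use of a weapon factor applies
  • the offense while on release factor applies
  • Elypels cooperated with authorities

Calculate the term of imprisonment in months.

Vulnerable victim enhancement: +27 months
Use of a weapon enhancement: +43 months
Offense while on release enhancement: +50 months
Adjusted term: 63 months + 27 months + 43 months + 50 months = 183 months
Cooperation with authorities reduction: 15% of 183 months = 27 months (rounded down)
After reduction: 183 − 27 = 156 months
Cap at 256 months: 156 months is within the cap, no reduction.

Sentence: 156 months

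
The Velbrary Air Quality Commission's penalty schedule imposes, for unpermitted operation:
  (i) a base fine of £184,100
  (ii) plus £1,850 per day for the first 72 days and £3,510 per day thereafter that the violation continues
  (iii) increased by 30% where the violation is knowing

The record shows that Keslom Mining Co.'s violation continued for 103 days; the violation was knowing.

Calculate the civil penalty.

£553,943

First 72 days: 72 × £1,850 = £133,200
Remaining days: (103 − 72) × £3,510 = £108,810
Per-day component: £133,200 + £108,810 = £242,010
Base plus per-day: £184,100 + £242,010 = £426,110
Enhancement: 30% of £426,110 = £127,833
Enhanced fine: £426,110 + £127,833 = £553,943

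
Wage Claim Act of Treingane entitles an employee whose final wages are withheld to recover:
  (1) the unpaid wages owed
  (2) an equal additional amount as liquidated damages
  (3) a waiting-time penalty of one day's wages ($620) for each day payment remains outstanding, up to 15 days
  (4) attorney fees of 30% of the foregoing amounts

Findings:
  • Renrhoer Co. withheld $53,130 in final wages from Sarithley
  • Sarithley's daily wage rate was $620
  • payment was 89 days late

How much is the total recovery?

$150,228

Liquidated damages (equal amount): $53,130
Penalty days: min(89, 15) = 15
Waiting-time penalty: 15 × $620 = $9,300
Subtotal: $53,130 + $53,130 + $9,300 = $115,560
Attorney fees: 30% of $115,560 = $34,668
Total award: $115,560 + $34,668 = $150,228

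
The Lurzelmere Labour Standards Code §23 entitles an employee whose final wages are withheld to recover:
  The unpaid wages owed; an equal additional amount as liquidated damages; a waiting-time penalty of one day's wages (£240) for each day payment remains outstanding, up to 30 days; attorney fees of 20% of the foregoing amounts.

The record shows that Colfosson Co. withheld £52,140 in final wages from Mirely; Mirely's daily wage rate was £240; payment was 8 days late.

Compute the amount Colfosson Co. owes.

£127,440

Liquidated damages (equal amount): £52,140
Penalty days: min(8, 30) = 8
Waiting-time penalty: 8 × £240 = £1,920
Subtotal: £52,140 + £52,140 + £1,920 = £106,200
Attorney fees: 20% of £106,200 = £21,240
Total award: £106,200 + £21,240 = £127,440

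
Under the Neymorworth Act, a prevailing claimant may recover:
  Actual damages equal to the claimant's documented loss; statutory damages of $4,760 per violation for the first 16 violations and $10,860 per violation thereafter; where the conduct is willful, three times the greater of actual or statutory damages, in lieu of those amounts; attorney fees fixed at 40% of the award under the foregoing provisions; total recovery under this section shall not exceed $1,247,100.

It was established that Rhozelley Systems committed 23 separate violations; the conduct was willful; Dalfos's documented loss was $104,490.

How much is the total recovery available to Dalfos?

First 16 violations: 16 × $4,760 = $76,160
Remaining violations: (23 − 16) × $10,860 = $76,020
Statutory damages: $76,160 + $76,020 = $152,180
Greater of actual damages ($104,490) or statutory damages ($152,180): $152,180
Trebled: 3 × $152,180 = $456,540
Attorney fees: 40% of $456,540 = $182,616
Total before cap: $456,540 + $182,616 = $639,156
Cap at $1,247,100: $639,156 is within the cap, no reduction.

$639,156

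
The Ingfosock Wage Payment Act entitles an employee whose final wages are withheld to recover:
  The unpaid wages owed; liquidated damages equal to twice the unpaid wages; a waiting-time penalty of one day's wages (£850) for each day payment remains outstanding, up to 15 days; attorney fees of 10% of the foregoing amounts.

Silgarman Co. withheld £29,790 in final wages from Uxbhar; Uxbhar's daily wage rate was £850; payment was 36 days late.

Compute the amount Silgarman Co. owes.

Doubled: 2 × £29,790 = £59,580
Penalty days: min(36, 15) = 15
Waiting-time penalty: 15 × £850 = £12,750
Subtotal: £29,790 + £59,580 + £12,750 = £102,120
Attorney fees: 10% of £102,120 = £10,212
Total award: £102,120 + £10,212 = £112,332

£112,332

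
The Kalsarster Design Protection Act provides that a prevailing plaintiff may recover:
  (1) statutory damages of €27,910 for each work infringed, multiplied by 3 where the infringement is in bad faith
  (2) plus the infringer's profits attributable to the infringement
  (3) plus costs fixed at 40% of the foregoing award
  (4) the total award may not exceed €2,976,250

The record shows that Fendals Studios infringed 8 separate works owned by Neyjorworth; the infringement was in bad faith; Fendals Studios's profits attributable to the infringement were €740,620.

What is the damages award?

Statutory damages: 8 × €27,910 = €223,280
Trebled: 3 × €223,280 = €669,840
Combined award: €669,840 + €740,620 = €1,410,460
Costs: 40% of €1,410,460 = €564,184
Award plus costs: €1,410,460 + €564,184 = €1,974,644
Cap at €2,976,250: €1,974,644 is within the cap, no reduction.

€1,974,644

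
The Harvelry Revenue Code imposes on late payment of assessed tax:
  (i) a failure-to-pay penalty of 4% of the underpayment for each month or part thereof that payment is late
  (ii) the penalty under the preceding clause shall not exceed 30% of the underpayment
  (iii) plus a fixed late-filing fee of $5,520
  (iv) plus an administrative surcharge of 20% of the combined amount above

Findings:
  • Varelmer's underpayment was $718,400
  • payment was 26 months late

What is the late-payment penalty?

Accrued rate: 4% × 26 = 104%, capped at 30% → 30%
Failure-to-pay penalty: 30% of $718,400 = $215,520
Penalty before surcharge: $215,520 + $5,520 = $221,040
Administrative surcharge: 20% of $221,040 = $44,208
Total penalty: $221,040 + $44,208 = $265,248

Penalty: $265,248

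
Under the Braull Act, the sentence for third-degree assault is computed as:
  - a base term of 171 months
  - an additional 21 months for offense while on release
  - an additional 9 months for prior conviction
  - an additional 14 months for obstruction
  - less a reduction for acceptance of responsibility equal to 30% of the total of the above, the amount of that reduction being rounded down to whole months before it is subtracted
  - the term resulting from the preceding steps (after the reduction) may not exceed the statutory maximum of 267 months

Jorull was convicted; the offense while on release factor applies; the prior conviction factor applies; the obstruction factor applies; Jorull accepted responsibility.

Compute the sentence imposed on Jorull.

151 months

Offense while on release enhancement: +21 months
Prior conviction enhancement: +9 months
Obstruction enhancement: +14 months
Adjusted term: 171 months + 21 months + 9 months + 14 months = 215 months
Acceptance of responsibility reduction: 30% of 215 months = 64 months (rounded down)
After reduction: 215 − 64 = 151 months
Cap at 267 months: 151 months is within the cap, no reduction.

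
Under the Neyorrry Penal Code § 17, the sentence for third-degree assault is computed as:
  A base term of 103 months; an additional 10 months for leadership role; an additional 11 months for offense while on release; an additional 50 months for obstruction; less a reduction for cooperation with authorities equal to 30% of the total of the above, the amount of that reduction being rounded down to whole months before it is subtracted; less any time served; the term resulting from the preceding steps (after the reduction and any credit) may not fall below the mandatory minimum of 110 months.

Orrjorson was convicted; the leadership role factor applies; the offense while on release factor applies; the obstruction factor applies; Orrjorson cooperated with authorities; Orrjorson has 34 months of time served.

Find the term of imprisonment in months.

Sentence: 110 months

Leadership role enhancement: +10 months
Offense while on release enhancement: +11 months
Obstruction enhancement: +50 months
Adjusted term: 103 months + 10 months + 11 months + 50 months = 174 months
Cooperation with authorities reduction: 30% of 174 months = 52 months (rounded down)
After reduction: 174 − 52 = 122 months
Less time served: 122 months − 34 months = 88 months
Minimum 110 months: 88 months is below the minimum → 110 months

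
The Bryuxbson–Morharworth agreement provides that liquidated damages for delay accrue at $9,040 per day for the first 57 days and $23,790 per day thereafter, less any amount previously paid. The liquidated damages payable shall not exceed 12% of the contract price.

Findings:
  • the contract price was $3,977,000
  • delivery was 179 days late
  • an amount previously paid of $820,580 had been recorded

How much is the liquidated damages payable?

First 57 days: 57 × $9,040 = $515,280
Remaining days: (179 − 57) × $23,790 = $2,902,380
Accrued per-day damages: $515,280 + $2,902,380 = $3,417,660
Less amount previously paid: $3,417,660 − $820,580 = $2,597,080
Cap: 12% of $3,977,000 = $477,240
Cap at $477,240: $2,597,080 exceeds the cap → $477,240

$477,240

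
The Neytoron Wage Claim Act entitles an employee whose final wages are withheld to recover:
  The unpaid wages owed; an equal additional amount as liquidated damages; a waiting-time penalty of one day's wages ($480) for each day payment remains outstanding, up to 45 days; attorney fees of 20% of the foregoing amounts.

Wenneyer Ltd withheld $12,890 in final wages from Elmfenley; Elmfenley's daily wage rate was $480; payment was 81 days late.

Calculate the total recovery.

$56,856

Liquidated damages (equal amount): $12,890
Penalty days: min(81, 45) = 45
Waiting-time penalty: 45 × $480 = $21,600
Subtotal: $12,890 + $12,890 + $21,600 = $47,380
Attorney fees: 20% of $47,380 = $9,476
Total award: $47,380 + $9,476 = $56,856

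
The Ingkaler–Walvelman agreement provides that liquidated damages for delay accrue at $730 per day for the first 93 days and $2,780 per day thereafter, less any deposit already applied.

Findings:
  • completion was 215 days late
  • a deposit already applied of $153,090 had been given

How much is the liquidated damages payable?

Liquidated damages: $253,960

First 93 days: 93 × $730 = $67,890
Remaining days: (215 − 93) × $2,780 = $339,160
Accrued per-day damages: $67,890 + $339,160 = $407,050
Less deposit already applied: $407,050 − $153,090 = $253,960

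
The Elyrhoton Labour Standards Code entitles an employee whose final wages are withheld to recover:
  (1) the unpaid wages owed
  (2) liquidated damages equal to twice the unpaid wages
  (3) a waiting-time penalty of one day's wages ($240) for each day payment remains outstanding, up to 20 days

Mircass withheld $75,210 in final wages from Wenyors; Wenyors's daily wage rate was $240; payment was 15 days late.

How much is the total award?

$229,230

Doubled: 2 × $75,210 = $150,420
Penalty days: min(15, 20) = 15
Waiting-time penalty: 15 × $240 = $3,600
Total award: $75,210 + $150,420 + $3,600 = $229,230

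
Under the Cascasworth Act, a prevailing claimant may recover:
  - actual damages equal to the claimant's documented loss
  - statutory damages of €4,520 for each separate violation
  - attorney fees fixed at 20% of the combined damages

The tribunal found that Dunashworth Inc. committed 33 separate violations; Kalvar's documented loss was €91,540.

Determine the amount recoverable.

Statutory damages: 33 × €4,520 = €149,160
Combined damages: €91,540 + €149,160 = €240,700
Attorney fees: 20% of €240,700 = €48,140
Total recovery: €240,700 + €48,140 = €288,840

€288,840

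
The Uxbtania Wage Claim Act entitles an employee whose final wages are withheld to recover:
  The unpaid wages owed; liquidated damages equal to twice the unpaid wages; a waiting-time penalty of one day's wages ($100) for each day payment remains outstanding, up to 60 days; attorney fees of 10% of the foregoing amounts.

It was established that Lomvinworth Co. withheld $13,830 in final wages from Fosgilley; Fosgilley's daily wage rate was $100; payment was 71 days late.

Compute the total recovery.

Total award: $52,239

Doubled: 2 × $13,830 = $27,660
Penalty days: min(71, 60) = 60
Waiting-time penalty: 60 × $100 = $6,000
Subtotal: $13,830 + $27,660 + $6,000 = $47,490
Attorney fees: 10% of $47,490 = $4,749
Total award: $47,490 + $4,749 = $52,239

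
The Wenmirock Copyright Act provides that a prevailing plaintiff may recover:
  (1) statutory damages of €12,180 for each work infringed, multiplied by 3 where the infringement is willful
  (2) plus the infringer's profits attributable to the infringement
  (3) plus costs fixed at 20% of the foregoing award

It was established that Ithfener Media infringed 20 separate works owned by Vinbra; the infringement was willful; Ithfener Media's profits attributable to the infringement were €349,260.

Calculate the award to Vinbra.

Statutory damages: 20 × €12,180 = €243,600
Trebled: 3 × €243,600 = €730,800
Combined award: €730,800 + €349,260 = €1,080,060
Costs: 20% of €1,080,060 = €216,012
Award plus costs: €1,080,060 + €216,012 = €1,296,072

€1,296,072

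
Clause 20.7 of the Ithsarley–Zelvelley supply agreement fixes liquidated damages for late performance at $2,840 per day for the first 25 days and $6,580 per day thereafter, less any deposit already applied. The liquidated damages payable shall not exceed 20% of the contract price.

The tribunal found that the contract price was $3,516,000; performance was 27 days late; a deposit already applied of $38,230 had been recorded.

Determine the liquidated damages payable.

$45,930

First 25 days: 25 × $2,840 = $71,000
Remaining days: (27 − 25) × $6,580 = $13,160
Accrued per-day damages: $71,000 + $13,160 = $84,160
Less deposit already applied: $84,160 − $38,230 = $45,930
Cap: 20% of $3,516,000 = $703,200
Cap at $703,200: $45,930 is within the cap, no reduction.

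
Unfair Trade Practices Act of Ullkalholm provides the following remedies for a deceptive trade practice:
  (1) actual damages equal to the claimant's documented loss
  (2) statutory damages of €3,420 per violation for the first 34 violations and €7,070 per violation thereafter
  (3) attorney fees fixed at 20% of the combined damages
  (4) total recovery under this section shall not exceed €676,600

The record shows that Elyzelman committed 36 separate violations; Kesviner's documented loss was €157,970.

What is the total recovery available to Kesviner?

First 34 violations: 34 × €3,420 = €116,280
Remaining violations: (36 − 34) × €7,070 = €14,140
Statutory damages: €116,280 + €14,140 = €130,420
Combined damages: €157,970 + €130,420 = €288,390
Attorney fees: 20% of €288,390 = €57,678
Total before cap: €288,390 + €57,678 = €346,068
Cap at €676,600: €346,068 is within the cap, no reduction.

Total recovery: €346,068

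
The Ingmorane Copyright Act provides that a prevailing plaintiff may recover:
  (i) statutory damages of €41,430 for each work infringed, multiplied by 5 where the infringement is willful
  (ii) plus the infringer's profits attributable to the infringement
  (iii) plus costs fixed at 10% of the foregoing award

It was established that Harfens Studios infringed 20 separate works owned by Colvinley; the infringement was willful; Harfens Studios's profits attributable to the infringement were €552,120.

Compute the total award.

€5,164,632

Statutory damages: 20 × €41,430 = €828,600
Multiplied by 5: 5 × €828,600 = €4,143,000
Combined award: €4,143,000 + €552,120 = €4,695,120
Costs: 10% of €4,695,120 = €469,512
Award plus costs: €4,695,120 + €469,512 = €5,164,632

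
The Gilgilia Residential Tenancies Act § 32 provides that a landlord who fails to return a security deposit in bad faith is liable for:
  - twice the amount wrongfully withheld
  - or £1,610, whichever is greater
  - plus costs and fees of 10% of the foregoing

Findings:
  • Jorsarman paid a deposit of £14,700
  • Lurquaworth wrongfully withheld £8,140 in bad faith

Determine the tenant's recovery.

£17,908

Doubled: 2 × £8,140 = £16,280
Minimum £1,610: £16,280 meets the minimum, no increase.
Costs and fees: 10% of £16,280 = £1,628
Total recovery: £16,280 + £1,628 = £17,908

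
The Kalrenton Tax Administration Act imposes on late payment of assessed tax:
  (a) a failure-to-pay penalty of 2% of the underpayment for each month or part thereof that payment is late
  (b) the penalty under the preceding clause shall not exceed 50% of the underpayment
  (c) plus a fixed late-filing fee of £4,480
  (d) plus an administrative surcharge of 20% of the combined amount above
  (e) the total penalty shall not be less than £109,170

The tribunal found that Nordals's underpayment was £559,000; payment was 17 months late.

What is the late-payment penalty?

Penalty: £233,448

Accrued rate: 2% × 17 = 34%, capped at 50% → 34%
Failure-to-pay penalty: 34% of £559,000 = £190,060
Penalty before surcharge: £190,060 + £4,480 = £194,540
Administrative surcharge: 20% of £194,540 = £38,908
Total penalty: £194,540 + £38,908 = £233,448
Minimum £109,170: £233,448 meets the minimum, no increase.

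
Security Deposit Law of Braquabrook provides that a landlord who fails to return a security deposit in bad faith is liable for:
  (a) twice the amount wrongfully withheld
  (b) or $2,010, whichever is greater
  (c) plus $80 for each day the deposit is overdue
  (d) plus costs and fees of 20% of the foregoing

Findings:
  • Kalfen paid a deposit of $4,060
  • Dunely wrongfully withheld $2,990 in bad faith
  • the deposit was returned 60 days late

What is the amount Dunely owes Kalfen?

Doubled: 2 × $2,990 = $5,980
Minimum $2,010: $5,980 meets the minimum, no increase.
Late-return penalty: 60 × $80 = $4,800
Damages plus late penalty: $5,980 + $4,800 = $10,780
Costs and fees: 20% of $10,780 = $2,156
Total recovery: $10,780 + $2,156 = $12,936

$12,936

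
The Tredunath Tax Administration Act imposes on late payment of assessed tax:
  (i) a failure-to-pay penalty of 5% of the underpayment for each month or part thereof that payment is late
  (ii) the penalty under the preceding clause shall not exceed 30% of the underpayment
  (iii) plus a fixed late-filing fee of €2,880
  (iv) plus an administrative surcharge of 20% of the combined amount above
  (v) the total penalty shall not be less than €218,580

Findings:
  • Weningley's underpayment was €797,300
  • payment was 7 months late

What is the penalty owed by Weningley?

Accrued rate: 5% × 7 = 35%, capped at 30% → 30%
Failure-to-pay penalty: 30% of €797,300 = €239,190
Penalty before surcharge: €239,190 + €2,880 = €242,070
Administrative surcharge: 20% of €242,070 = €48,414
Total penalty: €242,070 + €48,414 = €290,484
Minimum €218,580: €290,484 meets the minimum, no increase.

€290,484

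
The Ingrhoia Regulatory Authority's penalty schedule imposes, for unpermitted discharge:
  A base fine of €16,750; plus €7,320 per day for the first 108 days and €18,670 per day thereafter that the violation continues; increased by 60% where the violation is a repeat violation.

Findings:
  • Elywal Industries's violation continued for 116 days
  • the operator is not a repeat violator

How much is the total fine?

First 108 days: 108 × €7,320 = €790,560
Remaining days: (116 − 108) × €18,670 = €149,360
Per-day component: €790,560 + €149,360 = €939,920
Base plus per-day: €16,750 + €939,920 = €956,670
The operator is not a repeat violator: no 60% increase.

€956,670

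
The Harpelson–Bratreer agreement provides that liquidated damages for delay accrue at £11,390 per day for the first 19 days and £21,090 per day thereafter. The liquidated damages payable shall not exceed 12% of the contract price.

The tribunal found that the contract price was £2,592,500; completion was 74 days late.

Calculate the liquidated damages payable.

First 19 days: 19 × £11,390 = £216,410
Remaining days: (74 − 19) × £21,090 = £1,159,950
Accrued per-day damages: £216,410 + £1,159,950 = £1,376,360
Cap: 12% of £2,592,500 = £311,100
Cap at £311,100: £1,376,360 exceeds the cap → £311,100

Liquidated damages: £311,100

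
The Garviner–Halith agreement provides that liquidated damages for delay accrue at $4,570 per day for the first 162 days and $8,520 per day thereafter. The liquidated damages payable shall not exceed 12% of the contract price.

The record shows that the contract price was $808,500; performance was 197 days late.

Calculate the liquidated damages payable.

First 162 days: 162 × $4,570 = $740,340
Remaining days: (197 − 162) × $8,520 = $298,200
Accrued per-day damages: $740,340 + $298,200 = $1,038,540
Cap: 12% of $808,500 = $97,020
Cap at $97,020: $1,038,540 exceeds the cap → $97,020

$97,020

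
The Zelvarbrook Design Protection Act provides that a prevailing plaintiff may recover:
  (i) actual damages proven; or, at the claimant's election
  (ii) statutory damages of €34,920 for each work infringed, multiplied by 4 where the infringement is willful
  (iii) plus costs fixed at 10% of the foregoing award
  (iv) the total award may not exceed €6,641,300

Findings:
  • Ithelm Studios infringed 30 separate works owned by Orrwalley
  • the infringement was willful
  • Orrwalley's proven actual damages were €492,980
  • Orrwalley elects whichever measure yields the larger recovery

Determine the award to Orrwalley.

Statutory damages: 30 × €34,920 = €1,047,600
Multiplied by 4: 4 × €1,047,600 = €4,190,400
Greater of actual damages (€492,980) or enhanced statutory damages (€4,190,400): €4,190,400
Costs: 10% of €4,190,400 = €419,040
Award plus costs: €4,190,400 + €419,040 = €4,609,440
Cap at €6,641,300: €4,609,440 is within the cap, no reduction.

€4,609,440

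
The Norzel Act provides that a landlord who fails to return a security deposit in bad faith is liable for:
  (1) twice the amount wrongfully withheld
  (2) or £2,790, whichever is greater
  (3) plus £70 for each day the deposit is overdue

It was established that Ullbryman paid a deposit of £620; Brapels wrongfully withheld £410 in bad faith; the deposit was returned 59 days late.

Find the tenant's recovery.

£6,920

Doubled: 2 × £410 = £820
Minimum £2,790: £820 is below the minimum → £2,790
Late-return penalty: 59 × £70 = £4,130
Damages plus late penalty: £2,790 + £4,130 = £6,920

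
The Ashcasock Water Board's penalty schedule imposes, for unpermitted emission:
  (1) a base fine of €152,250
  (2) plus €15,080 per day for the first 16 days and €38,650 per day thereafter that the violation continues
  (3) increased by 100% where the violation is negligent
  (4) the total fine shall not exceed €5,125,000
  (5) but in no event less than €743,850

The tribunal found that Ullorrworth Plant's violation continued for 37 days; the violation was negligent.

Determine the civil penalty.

First 16 days: 16 × €15,080 = €241,280
Remaining days: (37 − 16) × €38,650 = €811,650
Per-day component: €241,280 + €811,650 = €1,052,930
Base plus per-day: €152,250 + €1,052,930 = €1,205,180
Enhancement: 100% of €1,205,180 = €1,205,180
Enhanced fine: €1,205,180 + €1,205,180 = €2,410,360
Cap at €5,125,000: €2,410,360 is within the cap, no reduction.
Minimum €743,850: €2,410,360 meets the minimum, no increase.

€2,410,360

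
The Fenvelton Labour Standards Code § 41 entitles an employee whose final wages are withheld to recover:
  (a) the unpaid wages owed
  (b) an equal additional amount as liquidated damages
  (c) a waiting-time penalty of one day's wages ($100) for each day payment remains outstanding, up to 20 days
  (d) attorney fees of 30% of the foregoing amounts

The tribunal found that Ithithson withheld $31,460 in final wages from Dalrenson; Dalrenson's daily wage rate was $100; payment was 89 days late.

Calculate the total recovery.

$84,396

Liquidated damages (equal amount): $31,460
Penalty days: min(89, 20) = 20
Waiting-time penalty: 20 × $100 = $2,000
Subtotal: $31,460 + $31,460 + $2,000 = $64,920
Attorney fees: 30% of $64,920 = $19,476
Total award: $64,920 + $19,476 = $84,396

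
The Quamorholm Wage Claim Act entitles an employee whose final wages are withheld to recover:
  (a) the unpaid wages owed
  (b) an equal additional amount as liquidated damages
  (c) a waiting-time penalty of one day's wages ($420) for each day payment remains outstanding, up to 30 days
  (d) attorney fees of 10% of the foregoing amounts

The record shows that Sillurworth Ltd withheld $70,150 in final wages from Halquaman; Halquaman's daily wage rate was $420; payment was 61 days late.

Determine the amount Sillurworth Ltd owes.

$168,190

Liquidated damages (equal amount): $70,150
Penalty days: min(61, 30) = 30
Waiting-time penalty: 30 × $420 = $12,600
Subtotal: $70,150 + $70,150 + $12,600 = $152,900
Attorney fees: 10% of $152,900 = $15,290
Total award: $152,900 + $15,290 = $168,190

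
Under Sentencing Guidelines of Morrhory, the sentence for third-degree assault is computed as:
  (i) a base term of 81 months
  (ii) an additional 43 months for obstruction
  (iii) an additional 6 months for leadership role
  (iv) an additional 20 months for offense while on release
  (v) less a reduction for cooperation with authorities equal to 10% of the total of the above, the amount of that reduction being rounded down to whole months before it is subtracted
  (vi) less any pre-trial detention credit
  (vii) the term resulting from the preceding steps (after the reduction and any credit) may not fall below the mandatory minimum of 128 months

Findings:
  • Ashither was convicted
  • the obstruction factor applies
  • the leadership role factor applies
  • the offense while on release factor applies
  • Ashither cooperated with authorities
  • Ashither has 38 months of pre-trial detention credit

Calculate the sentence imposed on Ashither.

128 months

Obstruction enhancement: +43 months
Leadership role enhancement: +6 months
Offense while on release enhancement: +20 months
Adjusted term: 81 months + 43 months + 6 months + 20 months = 150 months
Cooperation with authorities reduction: 10% of 150 months = 15 months (rounded down)
After reduction: 150 − 15 = 135 months
Less pre-trial detention credit: 135 months − 38 months = 97 months
Minimum 128 months: 97 months is below the minimum → 128 months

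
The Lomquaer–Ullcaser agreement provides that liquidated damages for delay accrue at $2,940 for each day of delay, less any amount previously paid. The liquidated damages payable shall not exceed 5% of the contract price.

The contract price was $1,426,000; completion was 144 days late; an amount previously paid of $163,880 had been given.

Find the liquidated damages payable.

Per-day damages: 144 × $2,940 = $423,360
Less amount previously paid: $423,360 − $163,880 = $259,480
Cap: 5% of $1,426,000 = $71,300
Cap at $71,300: $259,480 exceeds the cap → $71,300

$71,300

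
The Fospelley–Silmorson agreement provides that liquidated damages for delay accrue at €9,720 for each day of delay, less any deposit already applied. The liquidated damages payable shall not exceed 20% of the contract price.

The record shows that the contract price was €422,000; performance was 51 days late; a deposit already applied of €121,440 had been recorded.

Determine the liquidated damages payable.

Per-day damages: 51 × €9,720 = €495,720
Less deposit already applied: €495,720 − €121,440 = €374,280
Cap: 20% of €422,000 = €84,400
Cap at €84,400: €374,280 exceeds the cap → €84,400

Liquidated damages: €84,400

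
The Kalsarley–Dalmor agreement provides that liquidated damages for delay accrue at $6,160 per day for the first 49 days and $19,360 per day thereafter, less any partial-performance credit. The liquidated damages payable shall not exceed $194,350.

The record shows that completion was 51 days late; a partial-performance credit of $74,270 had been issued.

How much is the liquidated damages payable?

Liquidated damages: $194,350

First 49 days: 49 × $6,160 = $301,840
Remaining days: (51 − 49) × $19,360 = $38,720
Accrued per-day damages: $301,840 + $38,720 = $340,560
Less partial-performance credit: $340,560 − $74,270 = $266,290
Cap at $194,350: $266,290 exceeds the cap → $194,350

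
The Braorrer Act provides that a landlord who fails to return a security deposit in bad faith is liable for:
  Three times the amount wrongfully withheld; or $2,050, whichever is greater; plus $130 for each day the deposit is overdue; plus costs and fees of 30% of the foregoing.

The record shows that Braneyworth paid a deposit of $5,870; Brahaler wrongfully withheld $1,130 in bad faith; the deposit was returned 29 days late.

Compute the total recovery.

Recovery: $9,308

Trebled: 3 × $1,130 = $3,390
Minimum $2,050: $3,390 meets the minimum, no increase.
Late-return penalty: 29 × $130 = $3,770
Damages plus late penalty: $3,390 + $3,770 = $7,160
Costs and fees: 30% of $7,160 = $2,148
Total recovery: $7,160 + $2,148 = $9,308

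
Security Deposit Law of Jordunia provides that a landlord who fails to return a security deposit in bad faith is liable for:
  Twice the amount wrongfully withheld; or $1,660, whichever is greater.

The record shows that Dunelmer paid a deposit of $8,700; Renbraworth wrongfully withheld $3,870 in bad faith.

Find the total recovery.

Recovery: $7,740

Doubled: 2 × $3,870 = $7,740
Minimum $1,660: $7,740 meets the minimum, no increase.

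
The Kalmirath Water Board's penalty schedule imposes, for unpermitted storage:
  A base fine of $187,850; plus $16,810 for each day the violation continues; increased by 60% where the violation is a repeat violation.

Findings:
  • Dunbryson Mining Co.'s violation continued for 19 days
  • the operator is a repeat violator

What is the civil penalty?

$811,584

Per-day component: 19 × $16,810 = $319,390
Base plus per-day: $187,850 + $319,390 = $507,240
Enhancement: 60% of $507,240 = $304,344
Enhanced fine: $507,240 + $304,344 = $811,584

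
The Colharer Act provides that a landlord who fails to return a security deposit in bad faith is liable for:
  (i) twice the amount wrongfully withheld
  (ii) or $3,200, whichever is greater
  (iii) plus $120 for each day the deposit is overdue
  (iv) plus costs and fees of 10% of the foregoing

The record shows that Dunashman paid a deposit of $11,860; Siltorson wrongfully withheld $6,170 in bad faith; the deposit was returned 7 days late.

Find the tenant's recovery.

Doubled: 2 × $6,170 = $12,340
Minimum $3,200: $12,340 meets the minimum, no increase.
Late-return penalty: 7 × $120 = $840
Damages plus late penalty: $12,340 + $840 = $13,180
Costs and fees: 10% of $13,180 = $1,318
Total recovery: $13,180 + $1,318 = $14,498

$14,498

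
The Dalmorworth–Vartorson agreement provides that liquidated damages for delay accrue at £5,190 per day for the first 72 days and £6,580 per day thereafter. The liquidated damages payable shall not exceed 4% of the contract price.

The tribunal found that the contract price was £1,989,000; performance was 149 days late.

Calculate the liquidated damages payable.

£79,560

First 72 days: 72 × £5,190 = £373,680
Remaining days: (149 − 72) × £6,580 = £506,660
Accrued per-day damages: £373,680 + £506,660 = £880,340
Cap: 4% of £1,989,000 = £79,560
Cap at £79,560: £880,340 exceeds the cap → £79,560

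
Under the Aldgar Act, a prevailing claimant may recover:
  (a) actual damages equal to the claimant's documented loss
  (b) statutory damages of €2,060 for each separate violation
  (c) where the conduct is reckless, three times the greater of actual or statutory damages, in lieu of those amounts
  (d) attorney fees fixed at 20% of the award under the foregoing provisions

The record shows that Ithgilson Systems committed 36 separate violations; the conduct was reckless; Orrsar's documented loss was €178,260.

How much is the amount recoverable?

€641,736

Statutory damages: 36 × €2,060 = €74,160
Greater of actual damages (€178,260) or statutory damages (€74,160): €178,260
Trebled: 3 × €178,260 = €534,780
Attorney fees: 20% of €534,780 = €106,956
Total recovery: €534,780 + €106,956 = €641,736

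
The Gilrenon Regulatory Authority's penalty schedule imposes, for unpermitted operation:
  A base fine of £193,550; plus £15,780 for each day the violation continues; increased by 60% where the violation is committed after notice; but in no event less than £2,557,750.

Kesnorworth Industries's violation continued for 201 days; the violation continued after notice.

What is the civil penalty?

Per-day component: 201 × £15,780 = £3,171,780
Base plus per-day: £193,550 + £3,171,780 = £3,365,330
Enhancement: 60% of £3,365,330 = £2,019,198
Enhanced fine: £3,365,330 + £2,019,198 = £5,384,528
Minimum £2,557,750: £5,384,528 meets the minimum, no increase.

Civil penalty: £5,384,528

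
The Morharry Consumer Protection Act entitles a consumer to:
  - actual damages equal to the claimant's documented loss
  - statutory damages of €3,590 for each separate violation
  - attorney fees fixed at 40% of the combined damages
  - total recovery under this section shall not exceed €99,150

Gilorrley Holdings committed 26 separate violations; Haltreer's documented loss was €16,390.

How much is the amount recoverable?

€99,150

Statutory damages: 26 × €3,590 = €93,340
Combined damages: €16,390 + €93,340 = €109,730
Attorney fees: 40% of €109,730 = €43,892
Total before cap: €109,730 + €43,892 = €153,622
Cap at €99,150: €153,622 exceeds the cap → €99,150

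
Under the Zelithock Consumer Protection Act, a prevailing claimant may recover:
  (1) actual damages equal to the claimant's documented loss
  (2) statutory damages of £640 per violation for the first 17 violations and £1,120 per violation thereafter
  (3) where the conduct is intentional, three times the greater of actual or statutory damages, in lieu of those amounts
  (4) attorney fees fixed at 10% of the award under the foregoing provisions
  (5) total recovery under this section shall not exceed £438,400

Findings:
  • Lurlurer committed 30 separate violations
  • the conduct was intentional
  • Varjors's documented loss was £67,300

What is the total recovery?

First 17 violations: 17 × £640 = £10,880
Remaining violations: (30 − 17) × £1,120 = £14,560
Statutory damages: £10,880 + £14,560 = £25,440
Greater of actual damages (£67,300) or statutory damages (£25,440): £67,300
Trebled: 3 × £67,300 = £201,900
Attorney fees: 10% of £201,900 = £20,190
Total before cap: £201,900 + £20,190 = £222,090
Cap at £438,400: £222,090 is within the cap, no reduction.

£222,090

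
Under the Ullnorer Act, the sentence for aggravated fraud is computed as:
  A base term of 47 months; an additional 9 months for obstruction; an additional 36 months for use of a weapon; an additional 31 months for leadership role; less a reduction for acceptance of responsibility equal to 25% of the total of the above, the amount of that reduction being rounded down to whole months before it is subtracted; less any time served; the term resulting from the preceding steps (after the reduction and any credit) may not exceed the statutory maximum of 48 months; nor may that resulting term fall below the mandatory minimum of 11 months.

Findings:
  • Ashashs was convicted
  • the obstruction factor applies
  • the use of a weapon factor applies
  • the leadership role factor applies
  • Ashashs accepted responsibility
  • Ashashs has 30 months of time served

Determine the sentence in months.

Obstruction enhancement: +9 months
Use of a weapon enhancement: +36 months
Leadership role enhancement: +31 months
Adjusted term: 47 months + 9 months + 36 months + 31 months = 123 months
Acceptance of responsibility reduction: 25% of 123 months = 30 months (rounded down)
After reduction: 123 − 30 = 93 months
Less time served: 93 months − 30 months = 63 months
Cap at 48 months: 63 months exceeds the cap → 48 months
Minimum 11 months: 48 months meets the minimum, no increase.

48 months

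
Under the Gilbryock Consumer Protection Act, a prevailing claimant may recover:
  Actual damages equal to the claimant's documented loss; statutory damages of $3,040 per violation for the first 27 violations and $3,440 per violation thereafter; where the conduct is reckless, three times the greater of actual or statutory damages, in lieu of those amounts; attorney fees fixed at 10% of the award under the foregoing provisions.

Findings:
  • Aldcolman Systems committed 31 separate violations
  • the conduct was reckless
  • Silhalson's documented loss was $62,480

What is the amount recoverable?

$316,272

First 27 violations: 27 × $3,040 = $82,080
Remaining violations: (31 − 27) × $3,440 = $13,760
Statutory damages: $82,080 + $13,760 = $95,840
Greater of actual damages ($62,480) or statutory damages ($95,840): $95,840
Trebled: 3 × $95,840 = $287,520
Attorney fees: 10% of $287,520 = $28,752
Total recovery: $287,520 + $28,752 = $316,272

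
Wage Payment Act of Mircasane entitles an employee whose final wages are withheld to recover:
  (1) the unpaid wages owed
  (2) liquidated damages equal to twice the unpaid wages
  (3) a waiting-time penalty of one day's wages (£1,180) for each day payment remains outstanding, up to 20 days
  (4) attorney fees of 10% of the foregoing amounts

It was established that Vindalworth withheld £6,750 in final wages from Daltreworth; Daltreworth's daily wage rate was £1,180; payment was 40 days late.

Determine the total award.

Doubled: 2 × £6,750 = £13,500
Penalty days: min(40, 20) = 20
Waiting-time penalty: 20 × £1,180 = £23,600
Subtotal: £6,750 + £13,500 + £23,600 = £43,850
Attorney fees: 10% of £43,850 = £4,385
Total award: £43,850 + £4,385 = £48,235

Total award: £48,235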